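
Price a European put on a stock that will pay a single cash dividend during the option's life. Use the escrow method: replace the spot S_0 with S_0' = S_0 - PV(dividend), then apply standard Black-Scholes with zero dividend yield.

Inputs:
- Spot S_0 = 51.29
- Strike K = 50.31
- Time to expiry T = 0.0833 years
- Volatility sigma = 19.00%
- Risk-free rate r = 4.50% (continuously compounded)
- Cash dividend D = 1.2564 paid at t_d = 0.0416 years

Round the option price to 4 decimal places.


PV(D) = D * exp(-r * t_d) = 1.2564 * 0.99812975 = 1.25405022
S_0' = S_0 - PV(D) = 51.2900 - 1.25405022 = 50.03594978
d1 = (ln(S_0'/K) + (r + sigma^2/2)*T) / (sigma*sqrt(T)) = -0.00383055
d2 = d1 - sigma*sqrt(T) = -0.05866785
exp(-rT) = 0.99625852
N(-d1) = 0.50152816; N(-d2) = 0.52339167
P = K * exp(-rT) * N(-d2) - S_0' * N(-d1) = 50.3100 * 0.99625852 * 0.52339167 - 50.03594978 * 0.50152816 = 1.1389

Answer: Price = 1.1389


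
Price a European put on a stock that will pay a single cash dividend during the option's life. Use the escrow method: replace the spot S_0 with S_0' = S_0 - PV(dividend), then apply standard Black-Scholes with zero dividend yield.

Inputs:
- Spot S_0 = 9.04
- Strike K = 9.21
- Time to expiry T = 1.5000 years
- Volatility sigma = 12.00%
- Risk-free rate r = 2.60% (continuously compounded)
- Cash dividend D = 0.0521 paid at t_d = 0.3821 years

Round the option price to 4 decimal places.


PV(D) = D * exp(-r * t_d) = 0.0521 * 0.99011459 = 0.05158497
S_0' = S_0 - PV(D) = 9.0400 - 0.05158497 = 8.98841503
d1 = (ln(S_0'/K) + (r + sigma^2/2)*T) / (sigma*sqrt(T)) = 0.17314272
d2 = d1 - sigma*sqrt(T) = 0.02617334
exp(-rT) = 0.96175071
N(-d1) = 0.43126962; N(-d2) = 0.48955954
P = K * exp(-rT) * N(-d2) - S_0' * N(-d1) = 9.2100 * 0.96175071 * 0.48955954 - 8.98841503 * 0.43126962 = 0.4600

Answer: Price = 0.4600


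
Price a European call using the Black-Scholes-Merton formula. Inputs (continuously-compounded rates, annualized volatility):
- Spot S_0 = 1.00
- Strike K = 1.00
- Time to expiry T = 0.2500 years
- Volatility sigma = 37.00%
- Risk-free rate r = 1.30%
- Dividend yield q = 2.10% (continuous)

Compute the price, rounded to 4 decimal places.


d1 = (ln(S/K) + (r - q + 0.5*sigma^2) * T) / (sigma * sqrt(T)) = 0.08168919
d2 = d1 - sigma * sqrt(T) = -0.10331081
exp(-rT) = 0.99675528; exp(-qT) = 0.99476376
C = S_0 * exp(-qT) * N(d1) - K * exp(-rT) * N(d2)
N(d1) = 0.53255306; N(d2) = 0.45885815
C = 1.0000 * 0.99476376 * 0.53255306 - 1.0000 * 0.99675528 * 0.45885815 = 0.0724

Answer: Price = 0.0724


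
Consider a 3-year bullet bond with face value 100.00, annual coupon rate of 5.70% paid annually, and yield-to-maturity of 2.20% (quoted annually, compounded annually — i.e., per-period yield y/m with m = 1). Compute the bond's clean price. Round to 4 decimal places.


Answer: Price = 110.0544

Derivation:
Coupon per period c = face * coupon_rate / m = 5.700000
Periods per year m = 1; per-period yield y/m = 0.022000
Number of cashflows N = 3
Cashflows (t years, CF_t, discount factor 1/(1+y/m)^(m*t), PV):
  t = 1.0000: CF_t = 5.700000, DF = 0.978474, PV = 5.577299
  t = 2.0000: CF_t = 5.700000, DF = 0.957411, PV = 5.457240
  t = 3.0000: CF_t = 105.700000, DF = 0.936801, PV = 99.019858
Price P = sum_t PV_t = 110.054398


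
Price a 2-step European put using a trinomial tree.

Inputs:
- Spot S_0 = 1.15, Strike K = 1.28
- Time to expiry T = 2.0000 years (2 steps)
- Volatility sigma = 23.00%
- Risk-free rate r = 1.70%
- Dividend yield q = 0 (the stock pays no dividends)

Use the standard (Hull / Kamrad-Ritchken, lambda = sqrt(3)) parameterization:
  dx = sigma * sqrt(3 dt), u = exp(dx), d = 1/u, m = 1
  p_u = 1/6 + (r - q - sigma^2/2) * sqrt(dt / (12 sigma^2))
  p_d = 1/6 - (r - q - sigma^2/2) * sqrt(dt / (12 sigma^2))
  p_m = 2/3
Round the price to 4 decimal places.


dt = T/N = 1.000000; dx = sigma*sqrt(3*dt) = 0.398372
u = exp(dx) = 1.489398; d = 1/u = 0.671412
p_u = 0.154806, p_m = 0.666667, p_d = 0.178527
Discount per step: exp(-r*dt) = 0.983144
Stock lattice S(k, j) with j the centered position index:
  k=0: S(0,+0) = 1.1500
  k=1: S(1,-1) = 0.7721; S(1,+0) = 1.1500; S(1,+1) = 1.7128
  k=2: S(2,-2) = 0.5184; S(2,-1) = 0.7721; S(2,+0) = 1.1500; S(2,+1) = 1.7128; S(2,+2) = 2.5511
Terminal payoffs V(N, j) = max(K - S_T, 0):
  V(2,-2) = 0.761586; V(2,-1) = 0.507876; V(2,+0) = 0.130000; V(2,+1) = 0.000000; V(2,+2) = 0.000000
Backward induction: V(k, j) = exp(-r*dt) * [p_u * V(k+1, j+1) + p_m * V(k+1, j) + p_d * V(k+1, j-1)]
  V(1,-1) = exp(-r*dt) * [p_u*0.130000 + p_m*0.507876 + p_d*0.761586] = 0.486334
  V(1,+0) = exp(-r*dt) * [p_u*0.000000 + p_m*0.130000 + p_d*0.507876] = 0.174347
  V(1,+1) = exp(-r*dt) * [p_u*0.000000 + p_m*0.000000 + p_d*0.130000] = 0.022817
  V(0,+0) = exp(-r*dt) * [p_u*0.022817 + p_m*0.174347 + p_d*0.486334] = 0.203105

Answer: Price = V(0,0) = 0.2031


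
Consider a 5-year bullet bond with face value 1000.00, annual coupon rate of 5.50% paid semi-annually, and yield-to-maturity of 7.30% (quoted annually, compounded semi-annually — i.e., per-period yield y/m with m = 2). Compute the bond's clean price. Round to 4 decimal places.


Coupon per period c = face * coupon_rate / m = 27.500000
Periods per year m = 2; per-period yield y/m = 0.036500
Number of cashflows N = 10
Cashflows (t years, CF_t, discount factor 1/(1+y/m)^(m*t), PV):
  t = 0.5000: CF_t = 27.500000, DF = 0.964785, PV = 26.531597
  t = 1.0000: CF_t = 27.500000, DF = 0.930811, PV = 25.597295
  t = 1.5000: CF_t = 27.500000, DF = 0.898033, PV = 24.695895
  t = 2.0000: CF_t = 27.500000, DF = 0.866409, PV = 23.826238
  t = 2.5000: CF_t = 27.500000, DF = 0.835898, PV = 22.987205
  t = 3.0000: CF_t = 27.500000, DF = 0.806462, PV = 22.177718
  t = 3.5000: CF_t = 27.500000, DF = 0.778063, PV = 21.396737
  t = 4.0000: CF_t = 27.500000, DF = 0.750664, PV = 20.643258
  t = 4.5000: CF_t = 27.500000, DF = 0.724230, PV = 19.916313
  t = 5.0000: CF_t = 1027.500000, DF = 0.698726, PV = 717.941018
Price P = sum_t PV_t = 925.713273

Answer: Price = 925.7133


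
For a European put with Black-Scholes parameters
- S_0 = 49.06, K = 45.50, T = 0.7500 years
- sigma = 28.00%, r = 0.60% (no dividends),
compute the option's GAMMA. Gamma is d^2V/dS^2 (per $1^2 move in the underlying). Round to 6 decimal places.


Answer: Gamma = 0.030299

Derivation:
d1 = 0.4504639917; d2 = 0.2079768786
phi(d1) = 0.3604516548; exp(-qT) = 1.0000000000; exp(-rT) = 0.9955101098
Gamma = exp(-qT) * phi(d1) / (S * sigma * sqrt(T)) = 1.0000000000 * 0.3604516548 / (49.0600 * 0.2800 * 0.8660254038) = 0.030299


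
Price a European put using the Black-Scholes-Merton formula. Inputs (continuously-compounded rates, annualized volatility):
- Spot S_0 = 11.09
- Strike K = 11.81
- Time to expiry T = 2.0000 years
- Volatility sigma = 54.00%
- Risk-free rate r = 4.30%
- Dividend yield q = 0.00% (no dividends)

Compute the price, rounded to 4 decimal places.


d1 = (ln(S/K) + (r - q + 0.5*sigma^2) * T) / (sigma * sqrt(T)) = 0.41208241
d2 = d1 - sigma * sqrt(T) = -0.35159291
exp(-rT) = 0.91759423; exp(-qT) = 1.00000000
P = K * exp(-rT) * N(-d2) - S_0 * exp(-qT) * N(-d1)
N(-d1) = 0.34013951; N(-d2) = 0.63742821
P = 11.8100 * 0.91759423 * 0.63742821 - 11.0900 * 1.00000000 * 0.34013951 = 3.1355

Answer: Price = 3.1355


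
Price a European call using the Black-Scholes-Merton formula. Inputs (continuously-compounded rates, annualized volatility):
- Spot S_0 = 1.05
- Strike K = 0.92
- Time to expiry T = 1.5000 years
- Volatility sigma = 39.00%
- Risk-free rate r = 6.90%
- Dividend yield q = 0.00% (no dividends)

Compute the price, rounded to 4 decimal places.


d1 = (ln(S/K) + (r - q + 0.5*sigma^2) * T) / (sigma * sqrt(T)) = 0.73222319
d2 = d1 - sigma * sqrt(T) = 0.25457269
exp(-rT) = 0.90167602; exp(-qT) = 1.00000000
C = S_0 * exp(-qT) * N(d1) - K * exp(-rT) * N(d2)
N(d1) = 0.76798382; N(d2) = 0.60047342
C = 1.0500 * 1.00000000 * 0.76798382 - 0.9200 * 0.90167602 * 0.60047342 = 0.3083

Answer: Price = 0.3083


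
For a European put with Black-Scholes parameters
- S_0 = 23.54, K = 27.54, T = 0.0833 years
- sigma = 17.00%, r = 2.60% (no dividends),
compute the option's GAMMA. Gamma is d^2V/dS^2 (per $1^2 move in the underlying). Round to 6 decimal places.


d1 = -3.1299101442; d2 = -3.1789751012
phi(d1) = 0.0029762020; exp(-qT) = 1.0000000000; exp(-rT) = 0.9978365437
Gamma = exp(-qT) * phi(d1) / (S * sigma * sqrt(T)) = 1.0000000000 * 0.0029762020 / (23.5400 * 0.1700 * 0.2886173938) = 0.002577

Answer: Gamma = 0.002577


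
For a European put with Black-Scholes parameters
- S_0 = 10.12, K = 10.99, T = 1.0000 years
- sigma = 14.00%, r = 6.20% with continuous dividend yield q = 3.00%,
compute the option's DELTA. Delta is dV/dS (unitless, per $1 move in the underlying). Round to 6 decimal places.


Answer: Delta = -0.596134

Derivation:
d1 = -0.2905150325; d2 = -0.4305150325
phi(d1) = 0.3824573920; exp(-qT) = 0.9704455335; exp(-rT) = 0.9398828868
N(-d1) = 0.6142888739
Delta = -exp(-qT) * N(-d1) = -0.9704455335 * 0.6142888739 = -0.596134


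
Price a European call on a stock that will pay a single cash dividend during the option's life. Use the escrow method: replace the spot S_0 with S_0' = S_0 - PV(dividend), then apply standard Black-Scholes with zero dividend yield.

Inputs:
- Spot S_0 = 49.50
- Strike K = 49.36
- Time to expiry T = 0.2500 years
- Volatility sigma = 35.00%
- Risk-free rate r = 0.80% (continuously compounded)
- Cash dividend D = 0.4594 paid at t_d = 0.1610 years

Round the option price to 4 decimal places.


PV(D) = D * exp(-r * t_d) = 0.4594 * 0.99871283 = 0.45880867
S_0' = S_0 - PV(D) = 49.5000 - 0.45880867 = 49.04119133
d1 = (ln(S_0'/K) + (r + sigma^2/2)*T) / (sigma*sqrt(T)) = 0.06190117
d2 = d1 - sigma*sqrt(T) = -0.11309883
exp(-rT) = 0.99800200
N(d1) = 0.52467923; N(d2) = 0.45497610
C = S_0' * N(d1) - K * exp(-rT) * N(d2) = 49.04119133 * 0.52467923 - 49.3600 * 0.99800200 * 0.45497610 = 3.3181

Answer: Price = 3.3181


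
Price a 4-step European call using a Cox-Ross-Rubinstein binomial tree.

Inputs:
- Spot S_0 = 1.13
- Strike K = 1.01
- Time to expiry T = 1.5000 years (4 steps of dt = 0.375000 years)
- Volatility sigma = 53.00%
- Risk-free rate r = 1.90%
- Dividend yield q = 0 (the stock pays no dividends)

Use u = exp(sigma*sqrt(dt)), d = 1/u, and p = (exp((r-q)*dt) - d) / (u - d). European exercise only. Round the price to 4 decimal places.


dt = T/N = 0.375000
u = exp(sigma*sqrt(dt)) = 1.383418; d = 1/u = 0.722847
p = (exp((r-q)*dt) - d) / (u - d) = 0.430390
Discount per step: exp(-r*dt) = 0.992900
Stock lattice S(k, i) with i counting down-moves:
  k=0: S(0,0) = 1.1300
  k=1: S(1,0) = 1.5633; S(1,1) = 0.8168
  k=2: S(2,0) = 2.1626; S(2,1) = 1.1300; S(2,2) = 0.5904
  k=3: S(3,0) = 2.9918; S(3,1) = 1.5633; S(3,2) = 0.8168; S(3,3) = 0.4268
  k=4: S(4,0) = 4.1390; S(4,1) = 2.1626; S(4,2) = 1.1300; S(4,3) = 0.5904; S(4,4) = 0.3085
Terminal payoffs V(N, i) = max(S_T - K, 0):
  V(4,0) = 3.128971; V(4,1) = 1.152646; V(4,2) = 0.120000; V(4,3) = 0.000000; V(4,4) = 0.000000
Backward induction: V(k, i) = exp(-r*dt) * [p * V(k+1, i) + (1-p) * V(k+1, i+1)].
  V(3,0) = exp(-r*dt) * [p*3.128971 + (1-p)*1.152646] = 1.989014
  V(3,1) = exp(-r*dt) * [p*1.152646 + (1-p)*0.120000] = 0.560433
  V(3,2) = exp(-r*dt) * [p*0.120000 + (1-p)*0.000000] = 0.051280
  V(3,3) = exp(-r*dt) * [p*0.000000 + (1-p)*0.000000] = 0.000000
  V(2,0) = exp(-r*dt) * [p*1.989014 + (1-p)*0.560433] = 1.166936
  V(2,1) = exp(-r*dt) * [p*0.560433 + (1-p)*0.051280] = 0.268495
  V(2,2) = exp(-r*dt) * [p*0.051280 + (1-p)*0.000000] = 0.021914
  V(1,0) = exp(-r*dt) * [p*1.166936 + (1-p)*0.268495] = 0.650524
  V(1,1) = exp(-r*dt) * [p*0.268495 + (1-p)*0.021914] = 0.127131
  V(0,0) = exp(-r*dt) * [p*0.650524 + (1-p)*0.127131] = 0.349892

Answer: Price = V(0,0) = 0.3499


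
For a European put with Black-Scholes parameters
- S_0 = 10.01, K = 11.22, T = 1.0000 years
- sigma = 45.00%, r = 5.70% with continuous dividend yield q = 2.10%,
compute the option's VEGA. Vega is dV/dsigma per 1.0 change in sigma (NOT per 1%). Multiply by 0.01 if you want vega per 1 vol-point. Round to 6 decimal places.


d1 = 0.0514148739; d2 = -0.3985851261
phi(d1) = 0.3984153289; exp(-qT) = 0.9792189646; exp(-rT) = 0.9445940694
Vega = S * exp(-qT) * phi(d1) * sqrt(T) = 10.0100 * 0.9792189646 * 0.3984153289 * 1.0000000000 = 3.905260

Answer: Vega = 3.905260


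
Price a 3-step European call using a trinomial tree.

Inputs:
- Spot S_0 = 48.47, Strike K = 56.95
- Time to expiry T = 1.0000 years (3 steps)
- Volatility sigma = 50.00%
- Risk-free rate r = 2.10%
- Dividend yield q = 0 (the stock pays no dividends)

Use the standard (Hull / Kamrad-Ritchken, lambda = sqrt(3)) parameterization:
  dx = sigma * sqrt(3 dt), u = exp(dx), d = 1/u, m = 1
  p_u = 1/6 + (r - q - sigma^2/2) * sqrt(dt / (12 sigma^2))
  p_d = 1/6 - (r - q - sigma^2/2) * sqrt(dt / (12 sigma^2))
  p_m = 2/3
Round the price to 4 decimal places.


dt = T/N = 0.333333; dx = sigma*sqrt(3*dt) = 0.500000
u = exp(dx) = 1.648721; d = 1/u = 0.606531
p_u = 0.132000, p_m = 0.666667, p_d = 0.201333
Discount per step: exp(-r*dt) = 0.993024
Stock lattice S(k, j) with j the centered position index:
  k=0: S(0,+0) = 48.4700
  k=1: S(1,-1) = 29.3985; S(1,+0) = 48.4700; S(1,+1) = 79.9135
  k=2: S(2,-2) = 17.8311; S(2,-1) = 29.3985; S(2,+0) = 48.4700; S(2,+1) = 79.9135; S(2,+2) = 131.7551
  k=3: S(3,-3) = 10.8151; S(3,-2) = 17.8311; S(3,-1) = 29.3985; S(3,+0) = 48.4700; S(3,+1) = 79.9135; S(3,+2) = 131.7551; S(3,+3) = 217.2275
Terminal payoffs V(N, j) = max(S_T - K, 0):
  V(3,-3) = 0.000000; V(3,-2) = 0.000000; V(3,-1) = 0.000000; V(3,+0) = 0.000000; V(3,+1) = 22.963520; V(3,+2) = 74.805120; V(3,+3) = 160.277469
Backward induction: V(k, j) = exp(-r*dt) * [p_u * V(k+1, j+1) + p_m * V(k+1, j) + p_d * V(k+1, j-1)]
  V(2,-2) = exp(-r*dt) * [p_u*0.000000 + p_m*0.000000 + p_d*0.000000] = 0.000000
  V(2,-1) = exp(-r*dt) * [p_u*0.000000 + p_m*0.000000 + p_d*0.000000] = 0.000000
  V(2,+0) = exp(-r*dt) * [p_u*22.963520 + p_m*0.000000 + p_d*0.000000] = 3.010040
  V(2,+1) = exp(-r*dt) * [p_u*74.805120 + p_m*22.963520 + p_d*0.000000] = 25.007622
  V(2,+2) = exp(-r*dt) * [p_u*160.277469 + p_m*74.805120 + p_d*22.963520] = 75.122327
  V(1,-1) = exp(-r*dt) * [p_u*3.010040 + p_m*0.000000 + p_d*0.000000] = 0.394554
  V(1,+0) = exp(-r*dt) * [p_u*25.007622 + p_m*3.010040 + p_d*0.000000] = 5.270676
  V(1,+1) = exp(-r*dt) * [p_u*75.122327 + p_m*25.007622 + p_d*3.010040] = 27.004224
  V(0,+0) = exp(-r*dt) * [p_u*27.004224 + p_m*5.270676 + p_d*0.394554] = 7.107849

Answer: Price = V(0,0) = 7.1078


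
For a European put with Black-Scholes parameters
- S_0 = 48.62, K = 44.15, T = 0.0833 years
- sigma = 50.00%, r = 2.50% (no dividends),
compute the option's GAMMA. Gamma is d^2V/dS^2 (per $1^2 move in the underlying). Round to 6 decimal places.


Answer: Gamma = 0.042762

Derivation:
d1 = 0.7548889581; d2 = 0.6105802612
phi(d1) = 0.3000316822; exp(-qT) = 1.0000000000; exp(-rT) = 0.9979196669
Gamma = exp(-qT) * phi(d1) / (S * sigma * sqrt(T)) = 1.0000000000 * 0.3000316822 / (48.6200 * 0.5000 * 0.2886173938) = 0.042762


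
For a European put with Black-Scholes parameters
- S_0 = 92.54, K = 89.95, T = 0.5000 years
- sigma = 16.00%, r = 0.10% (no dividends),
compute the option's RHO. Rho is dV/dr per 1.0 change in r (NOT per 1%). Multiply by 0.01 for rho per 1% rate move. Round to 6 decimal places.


d1 = 0.3118961664; d2 = 0.1987590814
phi(d1) = 0.3800022358; exp(-qT) = 1.0000000000; exp(-rT) = 0.9995001250
N(-d2) = 0.4212256028
Rho = -K*T*exp(-rT)*N(-d2) = -89.9500 * 0.5000 * 0.9995001250 * 0.4212256028 = -18.935152

Answer: Rho = -18.935152


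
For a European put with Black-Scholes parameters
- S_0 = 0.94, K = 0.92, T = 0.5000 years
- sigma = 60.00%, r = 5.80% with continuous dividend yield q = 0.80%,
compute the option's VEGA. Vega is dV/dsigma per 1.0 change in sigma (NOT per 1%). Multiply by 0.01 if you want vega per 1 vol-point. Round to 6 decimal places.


d1 = 0.3217482113; d2 = -0.1025158574
phi(d1) = 0.3788179664; exp(-qT) = 0.9960079893; exp(-rT) = 0.9714164645
Vega = S * exp(-qT) * phi(d1) * sqrt(T) = 0.9400 * 0.9960079893 * 0.3788179664 * 0.7071067812 = 0.250788

Answer: Vega = 0.250788


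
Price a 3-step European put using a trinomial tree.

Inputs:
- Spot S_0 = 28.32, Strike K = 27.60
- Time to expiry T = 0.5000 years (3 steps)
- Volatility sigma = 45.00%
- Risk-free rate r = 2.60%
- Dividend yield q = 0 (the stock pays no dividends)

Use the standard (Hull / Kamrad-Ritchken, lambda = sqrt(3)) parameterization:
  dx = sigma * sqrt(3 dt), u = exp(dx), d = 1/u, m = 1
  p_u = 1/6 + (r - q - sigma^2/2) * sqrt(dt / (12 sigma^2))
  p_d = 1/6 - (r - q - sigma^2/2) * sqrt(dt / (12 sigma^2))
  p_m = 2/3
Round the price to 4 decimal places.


dt = T/N = 0.166667; dx = sigma*sqrt(3*dt) = 0.318198
u = exp(dx) = 1.374648; d = 1/u = 0.727459
p_u = 0.146959, p_m = 0.666667, p_d = 0.186374
Discount per step: exp(-r*dt) = 0.995676
Stock lattice S(k, j) with j the centered position index:
  k=0: S(0,+0) = 28.3200
  k=1: S(1,-1) = 20.6016; S(1,+0) = 28.3200; S(1,+1) = 38.9300
  k=2: S(2,-2) = 14.9868; S(2,-1) = 20.6016; S(2,+0) = 28.3200; S(2,+1) = 38.9300; S(2,+2) = 53.5151
  k=3: S(3,-3) = 10.9023; S(3,-2) = 14.9868; S(3,-1) = 20.6016; S(3,+0) = 28.3200; S(3,+1) = 38.9300; S(3,+2) = 53.5151; S(3,+3) = 73.5645
Terminal payoffs V(N, j) = max(K - S_T, 0):
  V(3,-3) = 16.697696; V(3,-2) = 12.613165; V(3,-1) = 6.998370; V(3,+0) = 0.000000; V(3,+1) = 0.000000; V(3,+2) = 0.000000; V(3,+3) = 0.000000
Backward induction: V(k, j) = exp(-r*dt) * [p_u * V(k+1, j+1) + p_m * V(k+1, j) + p_d * V(k+1, j-1)]
  V(2,-2) = exp(-r*dt) * [p_u*6.998370 + p_m*12.613165 + p_d*16.697696] = 12.495006
  V(2,-1) = exp(-r*dt) * [p_u*0.000000 + p_m*6.998370 + p_d*12.613165] = 6.986007
  V(2,+0) = exp(-r*dt) * [p_u*0.000000 + p_m*0.000000 + p_d*6.998370] = 1.298674
  V(2,+1) = exp(-r*dt) * [p_u*0.000000 + p_m*0.000000 + p_d*0.000000] = 0.000000
  V(2,+2) = exp(-r*dt) * [p_u*0.000000 + p_m*0.000000 + p_d*0.000000] = 0.000000
  V(1,-1) = exp(-r*dt) * [p_u*1.298674 + p_m*6.986007 + p_d*12.495006] = 7.145902
  V(1,+0) = exp(-r*dt) * [p_u*0.000000 + p_m*1.298674 + p_d*6.986007] = 2.158420
  V(1,+1) = exp(-r*dt) * [p_u*0.000000 + p_m*0.000000 + p_d*1.298674] = 0.240993
  V(0,+0) = exp(-r*dt) * [p_u*0.240993 + p_m*2.158420 + p_d*7.145902] = 2.794039

Answer: Price = V(0,0) = 2.7940


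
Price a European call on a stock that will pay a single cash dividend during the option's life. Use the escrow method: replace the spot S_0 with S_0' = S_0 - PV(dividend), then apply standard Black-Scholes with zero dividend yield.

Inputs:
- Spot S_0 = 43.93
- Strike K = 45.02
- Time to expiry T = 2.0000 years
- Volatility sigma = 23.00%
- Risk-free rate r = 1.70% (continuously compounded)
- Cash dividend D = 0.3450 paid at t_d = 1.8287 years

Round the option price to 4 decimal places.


Answer: Price = 5.6674

Derivation:
PV(D) = D * exp(-r * t_d) = 0.3450 * 0.96939036 = 0.33443967
S_0' = S_0 - PV(D) = 43.9300 - 0.33443967 = 43.59556033
d1 = (ln(S_0'/K) + (r + sigma^2/2)*T) / (sigma*sqrt(T)) = 0.16831749
d2 = d1 - sigma*sqrt(T) = -0.15695163
exp(-rT) = 0.96657150
N(d1) = 0.56683324; N(d2) = 0.43764149
C = S_0' * N(d1) - K * exp(-rT) * N(d2) = 43.59556033 * 0.56683324 - 45.0200 * 0.96657150 * 0.43764149 = 5.6674


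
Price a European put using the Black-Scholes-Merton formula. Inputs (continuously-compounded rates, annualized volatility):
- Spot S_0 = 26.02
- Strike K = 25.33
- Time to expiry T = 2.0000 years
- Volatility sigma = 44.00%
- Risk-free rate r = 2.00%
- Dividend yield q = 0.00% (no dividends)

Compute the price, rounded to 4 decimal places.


d1 = (ln(S/K) + (r - q + 0.5*sigma^2) * T) / (sigma * sqrt(T)) = 0.41860080
d2 = d1 - sigma * sqrt(T) = -0.20365317
exp(-rT) = 0.96078944; exp(-qT) = 1.00000000
P = K * exp(-rT) * N(-d2) - S_0 * exp(-qT) * N(-d1)
N(-d1) = 0.33775395; N(-d2) = 0.58068773
P = 25.3300 * 0.96078944 * 0.58068773 - 26.0200 * 1.00000000 * 0.33775395 = 5.3437

Answer: Price = 5.3437


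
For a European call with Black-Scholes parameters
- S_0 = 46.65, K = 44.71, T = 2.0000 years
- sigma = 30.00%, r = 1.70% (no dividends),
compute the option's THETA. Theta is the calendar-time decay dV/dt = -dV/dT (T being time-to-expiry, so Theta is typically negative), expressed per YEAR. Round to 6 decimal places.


d1 = 0.3923870752; d2 = -0.0318769935
phi(d1) = 0.3693825904; exp(-qT) = 1.0000000000; exp(-rT) = 0.9665715046
Theta = -S*exp(-qT)*phi(d1)*sigma/(2*sqrt(T)) - r*K*exp(-rT)*N(d2) + q*S*exp(-qT)*N(d1)
N(d1) = 0.6526138828; N(d2) = 0.4872850729; sqrt(T) = 1.4142135624
Term 1 = -46.6500 * 1.0000000000 * 0.3693825904 * 0.3000 / (2 * 1.4142135624) = -1.8276975593
Term 2 = -0.0170 * 44.7100 * 0.9665715046 * 0.4872850729 = -0.3579898279
Term 3 = 0 (no dividend yield, q = 0)
Theta = -1.8276975593 + (-0.3579898279) + (0.0000000000) = -2.185687

Answer: Theta = -2.185687


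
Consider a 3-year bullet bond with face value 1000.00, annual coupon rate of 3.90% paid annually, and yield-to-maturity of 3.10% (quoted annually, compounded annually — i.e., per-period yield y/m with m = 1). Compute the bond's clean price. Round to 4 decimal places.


Coupon per period c = face * coupon_rate / m = 39.000000
Periods per year m = 1; per-period yield y/m = 0.031000
Number of cashflows N = 3
Cashflows (t years, CF_t, discount factor 1/(1+y/m)^(m*t), PV):
  t = 1.0000: CF_t = 39.000000, DF = 0.969932, PV = 37.827352
  t = 2.0000: CF_t = 39.000000, DF = 0.940768, PV = 36.689963
  t = 3.0000: CF_t = 1039.000000, DF = 0.912481, PV = 948.068139
Price P = sum_t PV_t = 1022.585454

Answer: Price = 1022.5855


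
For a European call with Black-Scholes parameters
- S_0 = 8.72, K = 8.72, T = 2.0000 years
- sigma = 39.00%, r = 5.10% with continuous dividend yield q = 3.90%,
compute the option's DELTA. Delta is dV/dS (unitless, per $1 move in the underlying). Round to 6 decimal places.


d1 = 0.3192859081; d2 = -0.2322573812
phi(d1) = 0.3791170514; exp(-qT) = 0.9249644265; exp(-rT) = 0.9030295517
N(d1) = 0.6252451412
Delta = exp(-qT) * N(d1) = 0.9249644265 * 0.6252451412 = 0.578330

Answer: Delta = 0.578330


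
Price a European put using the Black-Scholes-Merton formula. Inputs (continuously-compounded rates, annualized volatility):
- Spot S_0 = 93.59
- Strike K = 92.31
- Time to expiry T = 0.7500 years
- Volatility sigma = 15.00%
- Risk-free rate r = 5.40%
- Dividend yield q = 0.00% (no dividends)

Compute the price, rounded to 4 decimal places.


Answer: Price = 2.6521

Derivation:
d1 = (ln(S/K) + (r - q + 0.5*sigma^2) * T) / (sigma * sqrt(T)) = 0.48273074
d2 = d1 - sigma * sqrt(T) = 0.35282693
exp(-rT) = 0.96030916; exp(-qT) = 1.00000000
P = K * exp(-rT) * N(-d2) - S_0 * exp(-qT) * N(-d1)
N(-d1) = 0.31464347; N(-d2) = 0.36210910
P = 92.3100 * 0.96030916 * 0.36210910 - 93.5900 * 1.00000000 * 0.31464347 = 2.6521


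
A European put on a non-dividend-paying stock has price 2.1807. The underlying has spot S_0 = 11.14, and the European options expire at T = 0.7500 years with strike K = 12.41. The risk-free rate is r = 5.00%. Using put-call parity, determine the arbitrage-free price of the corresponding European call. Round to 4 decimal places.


Answer: Call price = 1.3675

Derivation:
Put-call parity: C - P = S_0 * exp(-qT) - K * exp(-rT).
S_0 * exp(-qT) = 11.1400 * 1.00000000 = 11.14000000
K * exp(-rT) = 12.4100 * 0.96319442 = 11.95324272
C = P + S*exp(-qT) - K*exp(-rT)
C = 2.1807 + 11.14000000 - 11.95324272 = 1.3675


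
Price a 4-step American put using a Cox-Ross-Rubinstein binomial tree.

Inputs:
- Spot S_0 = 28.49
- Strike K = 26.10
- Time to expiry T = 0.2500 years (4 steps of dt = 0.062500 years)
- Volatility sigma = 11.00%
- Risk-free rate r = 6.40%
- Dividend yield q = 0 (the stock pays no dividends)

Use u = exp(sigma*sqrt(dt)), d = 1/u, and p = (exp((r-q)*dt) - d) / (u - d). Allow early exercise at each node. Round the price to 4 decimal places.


Answer: Price = V(0,0) = 0.0202

Derivation:
dt = T/N = 0.062500
u = exp(sigma*sqrt(dt)) = 1.027882; d = 1/u = 0.972875
p = (exp((r-q)*dt) - d) / (u - d) = 0.565989
Discount per step: exp(-r*dt) = 0.996008
Stock lattice S(k, i) with i counting down-moves:
  k=0: S(0,0) = 28.4900
  k=1: S(1,0) = 29.2843; S(1,1) = 27.7172
  k=2: S(2,0) = 30.1008; S(2,1) = 28.4900; S(2,2) = 26.9654
  k=3: S(3,0) = 30.9401; S(3,1) = 29.2843; S(3,2) = 27.7172; S(3,3) = 26.2339
  k=4: S(4,0) = 31.8028; S(4,1) = 30.1008; S(4,2) = 28.4900; S(4,3) = 26.9654; S(4,4) = 25.5223
Terminal payoffs V(N, i) = max(K - S_T, 0):
  V(4,0) = 0.000000; V(4,1) = 0.000000; V(4,2) = 0.000000; V(4,3) = 0.000000; V(4,4) = 0.577685
Backward induction: V(k, i) = exp(-r*dt) * [p * V(k+1, i) + (1-p) * V(k+1, i+1)]; then take max(V_cont, immediate exercise) for American.
  V(3,0) = exp(-r*dt) * [p*0.000000 + (1-p)*0.000000] = 0.000000; exercise = 0.000000; V(3,0) = max -> 0.000000
  V(3,1) = exp(-r*dt) * [p*0.000000 + (1-p)*0.000000] = 0.000000; exercise = 0.000000; V(3,1) = max -> 0.000000
  V(3,2) = exp(-r*dt) * [p*0.000000 + (1-p)*0.000000] = 0.000000; exercise = 0.000000; V(3,2) = max -> 0.000000
  V(3,3) = exp(-r*dt) * [p*0.000000 + (1-p)*0.577685] = 0.249721; exercise = 0.000000; V(3,3) = max -> 0.249721
  V(2,0) = exp(-r*dt) * [p*0.000000 + (1-p)*0.000000] = 0.000000; exercise = 0.000000; V(2,0) = max -> 0.000000
  V(2,1) = exp(-r*dt) * [p*0.000000 + (1-p)*0.000000] = 0.000000; exercise = 0.000000; V(2,1) = max -> 0.000000
  V(2,2) = exp(-r*dt) * [p*0.000000 + (1-p)*0.249721] = 0.107949; exercise = 0.000000; V(2,2) = max -> 0.107949
  V(1,0) = exp(-r*dt) * [p*0.000000 + (1-p)*0.000000] = 0.000000; exercise = 0.000000; V(1,0) = max -> 0.000000
  V(1,1) = exp(-r*dt) * [p*0.000000 + (1-p)*0.107949] = 0.046664; exercise = 0.000000; V(1,1) = max -> 0.046664
  V(0,0) = exp(-r*dt) * [p*0.000000 + (1-p)*0.046664] = 0.020172; exercise = 0.000000; V(0,0) = max -> 0.020172


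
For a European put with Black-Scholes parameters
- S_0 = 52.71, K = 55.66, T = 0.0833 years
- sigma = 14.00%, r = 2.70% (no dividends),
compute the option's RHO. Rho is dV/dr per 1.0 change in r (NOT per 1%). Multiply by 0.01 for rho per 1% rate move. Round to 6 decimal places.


Answer: Rho = -4.187900

Derivation:
d1 = -1.2718549673; d2 = -1.3122614024
phi(d1) = 0.1776844487; exp(-qT) = 1.0000000000; exp(-rT) = 0.9977534273
N(-d2) = 0.9052840247
Rho = -K*T*exp(-rT)*N(-d2) = -55.6600 * 0.0833 * 0.9977534273 * 0.9052840247 = -4.187900


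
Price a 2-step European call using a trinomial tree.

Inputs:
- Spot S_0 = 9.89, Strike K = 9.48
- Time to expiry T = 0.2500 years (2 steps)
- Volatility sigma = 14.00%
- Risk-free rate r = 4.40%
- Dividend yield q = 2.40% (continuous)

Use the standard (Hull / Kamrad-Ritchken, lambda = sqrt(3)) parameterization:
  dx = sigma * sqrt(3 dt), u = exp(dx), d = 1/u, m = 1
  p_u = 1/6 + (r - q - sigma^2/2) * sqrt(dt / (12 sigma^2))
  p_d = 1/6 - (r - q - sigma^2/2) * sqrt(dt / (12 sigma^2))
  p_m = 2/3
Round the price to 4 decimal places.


Answer: Price = V(0,0) = 0.5679

Derivation:
dt = T/N = 0.125000; dx = sigma*sqrt(3*dt) = 0.085732
u = exp(dx) = 1.089514; d = 1/u = 0.917840
p_u = 0.174103, p_m = 0.666667, p_d = 0.159231
Discount per step: exp(-r*dt) = 0.994515
Stock lattice S(k, j) with j the centered position index:
  k=0: S(0,+0) = 9.8900
  k=1: S(1,-1) = 9.0774; S(1,+0) = 9.8900; S(1,+1) = 10.7753
  k=2: S(2,-2) = 8.3316; S(2,-1) = 9.0774; S(2,+0) = 9.8900; S(2,+1) = 10.7753; S(2,+2) = 11.7398
Terminal payoffs V(N, j) = max(S_T - K, 0):
  V(2,-2) = 0.000000; V(2,-1) = 0.000000; V(2,+0) = 0.410000; V(2,+1) = 1.295298; V(2,+2) = 2.259843
Backward induction: V(k, j) = exp(-r*dt) * [p_u * V(k+1, j+1) + p_m * V(k+1, j) + p_d * V(k+1, j-1)]
  V(1,-1) = exp(-r*dt) * [p_u*0.410000 + p_m*0.000000 + p_d*0.000000] = 0.070991
  V(1,+0) = exp(-r*dt) * [p_u*1.295298 + p_m*0.410000 + p_d*0.000000] = 0.496112
  V(1,+1) = exp(-r*dt) * [p_u*2.259843 + p_m*1.295298 + p_d*0.410000] = 1.315009
  V(0,+0) = exp(-r*dt) * [p_u*1.315009 + p_m*0.496112 + p_d*0.070991] = 0.567860


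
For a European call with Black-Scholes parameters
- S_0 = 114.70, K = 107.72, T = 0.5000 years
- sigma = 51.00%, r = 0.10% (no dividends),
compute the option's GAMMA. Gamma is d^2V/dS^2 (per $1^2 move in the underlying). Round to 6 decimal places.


Answer: Gamma = 0.009053

Derivation:
d1 = 0.3557988184; d2 = -0.0048256400
phi(d1) = 0.3744732404; exp(-qT) = 1.0000000000; exp(-rT) = 0.9995001250
Gamma = exp(-qT) * phi(d1) / (S * sigma * sqrt(T)) = 1.0000000000 * 0.3744732404 / (114.7000 * 0.5100 * 0.7071067812) = 0.009053


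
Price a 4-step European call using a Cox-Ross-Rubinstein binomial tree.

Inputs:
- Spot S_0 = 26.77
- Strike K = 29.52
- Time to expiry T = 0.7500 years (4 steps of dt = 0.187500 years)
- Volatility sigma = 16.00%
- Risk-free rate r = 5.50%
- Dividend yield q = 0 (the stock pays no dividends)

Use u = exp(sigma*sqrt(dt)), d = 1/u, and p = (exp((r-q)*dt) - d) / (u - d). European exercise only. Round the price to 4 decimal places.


Answer: Price = V(0,0) = 0.8988

Derivation:
dt = T/N = 0.187500
u = exp(sigma*sqrt(dt)) = 1.071738; d = 1/u = 0.933063
p = (exp((r-q)*dt) - d) / (u - d) = 0.557436
Discount per step: exp(-r*dt) = 0.989740
Stock lattice S(k, i) with i counting down-moves:
  k=0: S(0,0) = 26.7700
  k=1: S(1,0) = 28.6904; S(1,1) = 24.9781
  k=2: S(2,0) = 30.7486; S(2,1) = 26.7700; S(2,2) = 23.3062
  k=3: S(3,0) = 32.9545; S(3,1) = 28.6904; S(3,2) = 24.9781; S(3,3) = 21.7461
  k=4: S(4,0) = 35.3186; S(4,1) = 30.7486; S(4,2) = 26.7700; S(4,3) = 23.3062; S(4,4) = 20.2905
Terminal payoffs V(N, i) = max(S_T - K, 0):
  V(4,0) = 5.798609; V(4,1) = 1.228645; V(4,2) = 0.000000; V(4,3) = 0.000000; V(4,4) = 0.000000
Backward induction: V(k, i) = exp(-r*dt) * [p * V(k+1, i) + (1-p) * V(k+1, i+1)].
  V(3,0) = exp(-r*dt) * [p*5.798609 + (1-p)*1.228645] = 3.737365
  V(3,1) = exp(-r*dt) * [p*1.228645 + (1-p)*0.000000] = 0.677864
  V(3,2) = exp(-r*dt) * [p*0.000000 + (1-p)*0.000000] = 0.000000
  V(3,3) = exp(-r*dt) * [p*0.000000 + (1-p)*0.000000] = 0.000000
  V(2,0) = exp(-r*dt) * [p*3.737365 + (1-p)*0.677864] = 2.358887
  V(2,1) = exp(-r*dt) * [p*0.677864 + (1-p)*0.000000] = 0.373989
  V(2,2) = exp(-r*dt) * [p*0.000000 + (1-p)*0.000000] = 0.000000
  V(1,0) = exp(-r*dt) * [p*2.358887 + (1-p)*0.373989] = 1.465254
  V(1,1) = exp(-r*dt) * [p*0.373989 + (1-p)*0.000000] = 0.206336
  V(0,0) = exp(-r*dt) * [p*1.465254 + (1-p)*0.206336] = 0.898785


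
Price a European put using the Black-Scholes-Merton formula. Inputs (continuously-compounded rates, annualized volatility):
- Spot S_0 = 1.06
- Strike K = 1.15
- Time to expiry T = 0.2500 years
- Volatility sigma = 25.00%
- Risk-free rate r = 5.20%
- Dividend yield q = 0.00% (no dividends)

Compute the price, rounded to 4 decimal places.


d1 = (ln(S/K) + (r - q + 0.5*sigma^2) * T) / (sigma * sqrt(T)) = -0.48544427
d2 = d1 - sigma * sqrt(T) = -0.61044427
exp(-rT) = 0.98708414; exp(-qT) = 1.00000000
P = K * exp(-rT) * N(-d2) - S_0 * exp(-qT) * N(-d1)
N(-d1) = 0.68631938; N(-d2) = 0.72921623
P = 1.1500 * 0.98708414 * 0.72921623 - 1.0600 * 1.00000000 * 0.68631938 = 0.1003

Answer: Price = 0.1003


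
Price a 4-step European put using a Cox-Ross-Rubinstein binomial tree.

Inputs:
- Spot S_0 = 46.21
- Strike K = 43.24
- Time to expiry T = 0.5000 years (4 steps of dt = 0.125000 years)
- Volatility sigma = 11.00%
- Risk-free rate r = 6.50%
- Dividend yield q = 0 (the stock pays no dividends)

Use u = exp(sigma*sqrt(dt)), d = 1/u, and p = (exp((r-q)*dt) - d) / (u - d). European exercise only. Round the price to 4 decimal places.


Answer: Price = V(0,0) = 0.1705

Derivation:
dt = T/N = 0.125000
u = exp(sigma*sqrt(dt)) = 1.039657; d = 1/u = 0.961856
p = (exp((r-q)*dt) - d) / (u - d) = 0.595137
Discount per step: exp(-r*dt) = 0.991908
Stock lattice S(k, i) with i counting down-moves:
  k=0: S(0,0) = 46.2100
  k=1: S(1,0) = 48.0426; S(1,1) = 44.4474
  k=2: S(2,0) = 49.9478; S(2,1) = 46.2100; S(2,2) = 42.7519
  k=3: S(3,0) = 51.9286; S(3,1) = 48.0426; S(3,2) = 44.4474; S(3,3) = 41.1212
  k=4: S(4,0) = 53.9879; S(4,1) = 49.9478; S(4,2) = 46.2100; S(4,3) = 42.7519; S(4,4) = 39.5527
Terminal payoffs V(N, i) = max(K - S_T, 0):
  V(4,0) = 0.000000; V(4,1) = 0.000000; V(4,2) = 0.000000; V(4,3) = 0.488064; V(4,4) = 3.687349
Backward induction: V(k, i) = exp(-r*dt) * [p * V(k+1, i) + (1-p) * V(k+1, i+1)].
  V(3,0) = exp(-r*dt) * [p*0.000000 + (1-p)*0.000000] = 0.000000
  V(3,1) = exp(-r*dt) * [p*0.000000 + (1-p)*0.000000] = 0.000000
  V(3,2) = exp(-r*dt) * [p*0.000000 + (1-p)*0.488064] = 0.196000
  V(3,3) = exp(-r*dt) * [p*0.488064 + (1-p)*3.687349] = 1.768907
  V(2,0) = exp(-r*dt) * [p*0.000000 + (1-p)*0.000000] = 0.000000
  V(2,1) = exp(-r*dt) * [p*0.000000 + (1-p)*0.196000] = 0.078711
  V(2,2) = exp(-r*dt) * [p*0.196000 + (1-p)*1.768907] = 0.826073
  V(1,0) = exp(-r*dt) * [p*0.000000 + (1-p)*0.078711] = 0.031609
  V(1,1) = exp(-r*dt) * [p*0.078711 + (1-p)*0.826073] = 0.378205
  V(0,0) = exp(-r*dt) * [p*0.031609 + (1-p)*0.378205] = 0.170542


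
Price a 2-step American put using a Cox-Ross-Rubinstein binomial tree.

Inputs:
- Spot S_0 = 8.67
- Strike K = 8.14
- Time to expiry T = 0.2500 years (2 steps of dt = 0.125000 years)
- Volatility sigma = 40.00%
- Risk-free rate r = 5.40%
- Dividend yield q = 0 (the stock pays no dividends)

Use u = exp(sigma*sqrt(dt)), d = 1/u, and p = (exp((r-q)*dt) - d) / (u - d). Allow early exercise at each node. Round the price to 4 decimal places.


dt = T/N = 0.125000
u = exp(sigma*sqrt(dt)) = 1.151910; d = 1/u = 0.868123
p = (exp((r-q)*dt) - d) / (u - d) = 0.488569
Discount per step: exp(-r*dt) = 0.993273
Stock lattice S(k, i) with i counting down-moves:
  k=0: S(0,0) = 8.6700
  k=1: S(1,0) = 9.9871; S(1,1) = 7.5266
  k=2: S(2,0) = 11.5042; S(2,1) = 8.6700; S(2,2) = 6.5340
Terminal payoffs V(N, i) = max(K - S_T, 0):
  V(2,0) = 0.000000; V(2,1) = 0.000000; V(2,2) = 1.605956
Backward induction: V(k, i) = exp(-r*dt) * [p * V(k+1, i) + (1-p) * V(k+1, i+1)]; then take max(V_cont, immediate exercise) for American.
  V(1,0) = exp(-r*dt) * [p*0.000000 + (1-p)*0.000000] = 0.000000; exercise = 0.000000; V(1,0) = max -> 0.000000
  V(1,1) = exp(-r*dt) * [p*0.000000 + (1-p)*1.605956] = 0.815810; exercise = 0.613370; V(1,1) = max -> 0.815810
  V(0,0) = exp(-r*dt) * [p*0.000000 + (1-p)*0.815810] = 0.414423; exercise = 0.000000; V(0,0) = max -> 0.414423

Answer: Price = V(0,0) = 0.4144


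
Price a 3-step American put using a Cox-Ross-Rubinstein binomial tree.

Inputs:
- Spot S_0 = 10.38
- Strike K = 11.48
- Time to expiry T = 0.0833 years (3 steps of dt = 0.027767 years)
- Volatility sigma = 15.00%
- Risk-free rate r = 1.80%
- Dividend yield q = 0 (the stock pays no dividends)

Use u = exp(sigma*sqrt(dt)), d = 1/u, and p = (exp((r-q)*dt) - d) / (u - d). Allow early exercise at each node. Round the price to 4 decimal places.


Answer: Price = V(0,0) = 1.1000

Derivation:
dt = T/N = 0.027767
u = exp(sigma*sqrt(dt)) = 1.025310; d = 1/u = 0.975315
p = (exp((r-q)*dt) - d) / (u - d) = 0.503751
Discount per step: exp(-r*dt) = 0.999500
Stock lattice S(k, i) with i counting down-moves:
  k=0: S(0,0) = 10.3800
  k=1: S(1,0) = 10.6427; S(1,1) = 10.1238
  k=2: S(2,0) = 10.9121; S(2,1) = 10.3800; S(2,2) = 9.8739
  k=3: S(3,0) = 11.1883; S(3,1) = 10.6427; S(3,2) = 10.1238; S(3,3) = 9.6301
Terminal payoffs V(N, i) = max(K - S_T, 0):
  V(3,0) = 0.291730; V(3,1) = 0.837282; V(3,2) = 1.356232; V(3,3) = 1.849878
Backward induction: V(k, i) = exp(-r*dt) * [p * V(k+1, i) + (1-p) * V(k+1, i+1)]; then take max(V_cont, immediate exercise) for American.
  V(2,0) = exp(-r*dt) * [p*0.291730 + (1-p)*0.837282] = 0.562179; exercise = 0.567915; V(2,0) = max -> 0.567915
  V(2,1) = exp(-r*dt) * [p*0.837282 + (1-p)*1.356232] = 1.094264; exercise = 1.100000; V(2,1) = max -> 1.100000
  V(2,2) = exp(-r*dt) * [p*1.356232 + (1-p)*1.849878] = 1.600404; exercise = 1.606140; V(2,2) = max -> 1.606140
  V(1,0) = exp(-r*dt) * [p*0.567915 + (1-p)*1.100000] = 0.831546; exercise = 0.837282; V(1,0) = max -> 0.837282
  V(1,1) = exp(-r*dt) * [p*1.100000 + (1-p)*1.606140] = 1.350496; exercise = 1.356232; V(1,1) = max -> 1.356232
  V(0,0) = exp(-r*dt) * [p*0.837282 + (1-p)*1.356232] = 1.094264; exercise = 1.100000; V(0,0) = max -> 1.100000


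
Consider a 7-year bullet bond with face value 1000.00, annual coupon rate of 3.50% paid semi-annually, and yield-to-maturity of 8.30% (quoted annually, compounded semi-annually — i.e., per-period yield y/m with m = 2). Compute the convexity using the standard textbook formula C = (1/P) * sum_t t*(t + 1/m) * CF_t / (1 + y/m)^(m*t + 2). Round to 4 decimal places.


Answer: Convexity = 40.4947

Derivation:
Coupon per period c = face * coupon_rate / m = 17.500000
Periods per year m = 2; per-period yield y/m = 0.041500
Number of cashflows N = 14
Cashflows (t years, CF_t, discount factor 1/(1+y/m)^(m*t), PV):
  t = 0.5000: CF_t = 17.500000, DF = 0.960154, PV = 16.802688
  t = 1.0000: CF_t = 17.500000, DF = 0.921895, PV = 16.133162
  t = 1.5000: CF_t = 17.500000, DF = 0.885161, PV = 15.490314
  t = 2.0000: CF_t = 17.500000, DF = 0.849890, PV = 14.873081
  t = 2.5000: CF_t = 17.500000, DF = 0.816025, PV = 14.280443
  t = 3.0000: CF_t = 17.500000, DF = 0.783510, PV = 13.711419
  t = 3.5000: CF_t = 17.500000, DF = 0.752290, PV = 13.165069
  t = 4.0000: CF_t = 17.500000, DF = 0.722314, PV = 12.640488
  t = 4.5000: CF_t = 17.500000, DF = 0.693532, PV = 12.136811
  t = 5.0000: CF_t = 17.500000, DF = 0.665897, PV = 11.653203
  t = 5.5000: CF_t = 17.500000, DF = 0.639364, PV = 11.188865
  t = 6.0000: CF_t = 17.500000, DF = 0.613887, PV = 10.743029
  t = 6.5000: CF_t = 17.500000, DF = 0.589426, PV = 10.314958
  t = 7.0000: CF_t = 1017.500000, DF = 0.565940, PV = 575.843644
Price P = sum_t PV_t = 748.977176
Convexity numerator sum_t t*(t + 1/m) * CF_t / (1+y/m)^(m*t + 2):
  t = 0.5000: term = 7.745157
  t = 1.0000: term = 22.309622
  t = 1.5000: term = 42.841329
  t = 2.0000: term = 68.557095
  t = 2.5000: term = 98.738015
  t = 3.0000: term = 132.725128
  t = 3.5000: term = 169.915351
  t = 4.0000: term = 209.757651
  t = 4.5000: term = 251.749461
  t = 5.0000: term = 295.433304
  t = 5.5000: term = 340.393629
  t = 6.0000: term = 386.253845
  t = 6.5000: term = 432.673534
  t = 7.0000: term = 27870.536752
Convexity = (1/P) * sum = 30329.629872 / 748.977176 = 40.494732


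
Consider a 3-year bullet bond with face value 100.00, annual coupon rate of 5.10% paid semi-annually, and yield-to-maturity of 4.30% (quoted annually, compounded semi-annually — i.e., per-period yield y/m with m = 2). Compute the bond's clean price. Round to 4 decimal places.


Answer: Price = 102.2293

Derivation:
Coupon per period c = face * coupon_rate / m = 2.550000
Periods per year m = 2; per-period yield y/m = 0.021500
Number of cashflows N = 6
Cashflows (t years, CF_t, discount factor 1/(1+y/m)^(m*t), PV):
  t = 0.5000: CF_t = 2.550000, DF = 0.978953, PV = 2.496329
  t = 1.0000: CF_t = 2.550000, DF = 0.958348, PV = 2.443787
  t = 1.5000: CF_t = 2.550000, DF = 0.938177, PV = 2.392352
  t = 2.0000: CF_t = 2.550000, DF = 0.918431, PV = 2.341999
  t = 2.5000: CF_t = 2.550000, DF = 0.899100, PV = 2.292706
  t = 3.0000: CF_t = 102.550000, DF = 0.880177, PV = 90.262101
Price P = sum_t PV_t = 102.229274


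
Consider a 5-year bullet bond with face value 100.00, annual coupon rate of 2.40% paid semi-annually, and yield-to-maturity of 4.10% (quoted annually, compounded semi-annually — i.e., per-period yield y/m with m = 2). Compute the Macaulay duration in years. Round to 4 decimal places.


Coupon per period c = face * coupon_rate / m = 1.200000
Periods per year m = 2; per-period yield y/m = 0.020500
Number of cashflows N = 10
Cashflows (t years, CF_t, discount factor 1/(1+y/m)^(m*t), PV):
  t = 0.5000: CF_t = 1.200000, DF = 0.979912, PV = 1.175894
  t = 1.0000: CF_t = 1.200000, DF = 0.960227, PV = 1.152273
  t = 1.5000: CF_t = 1.200000, DF = 0.940938, PV = 1.129126
  t = 2.0000: CF_t = 1.200000, DF = 0.922036, PV = 1.106443
  t = 2.5000: CF_t = 1.200000, DF = 0.903514, PV = 1.084217
  t = 3.0000: CF_t = 1.200000, DF = 0.885364, PV = 1.062437
  t = 3.5000: CF_t = 1.200000, DF = 0.867579, PV = 1.041095
  t = 4.0000: CF_t = 1.200000, DF = 0.850151, PV = 1.020181
  t = 4.5000: CF_t = 1.200000, DF = 0.833073, PV = 0.999687
  t = 5.0000: CF_t = 101.200000, DF = 0.816338, PV = 82.613386
Price P = sum_t PV_t = 92.384738
Macaulay numerator sum_t t * PV_t:
  t * PV_t at t = 0.5000: 0.587947
  t * PV_t at t = 1.0000: 1.152273
  t * PV_t at t = 1.5000: 1.693688
  t * PV_t at t = 2.0000: 2.212887
  t * PV_t at t = 2.5000: 2.710542
  t * PV_t at t = 3.0000: 3.187311
  t * PV_t at t = 3.5000: 3.643831
  t * PV_t at t = 4.0000: 4.080723
  t * PV_t at t = 4.5000: 4.498593
  t * PV_t at t = 5.0000: 413.066929
Macaulay duration D = (sum_t t * PV_t) / P = 436.834725 / 92.384738 = 4.728430

Answer: Macaulay duration = 4.7284 years
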